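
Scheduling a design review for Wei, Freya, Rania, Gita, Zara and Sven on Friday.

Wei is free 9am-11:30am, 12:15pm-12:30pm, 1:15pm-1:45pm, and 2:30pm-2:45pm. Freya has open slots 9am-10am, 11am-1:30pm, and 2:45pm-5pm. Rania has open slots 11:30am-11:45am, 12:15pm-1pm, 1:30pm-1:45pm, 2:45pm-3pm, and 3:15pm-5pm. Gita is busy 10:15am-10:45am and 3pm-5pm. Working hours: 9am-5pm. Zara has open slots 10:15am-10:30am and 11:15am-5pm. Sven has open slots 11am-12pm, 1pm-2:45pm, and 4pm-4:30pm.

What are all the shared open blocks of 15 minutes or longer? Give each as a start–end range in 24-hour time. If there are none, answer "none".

Gita free within 09:00–17:00: 09:00–10:15, 10:45–15:00.
Wei ∩ Freya: 09:00–10:00, 11:00–11:30, 12:15–12:30, 13:15–13:30.
Wei ∩ Freya ∩ Rania: 12:15–12:30.
Wei ∩ Freya ∩ Rania ∩ Gita: 12:15–12:30.
Wei ∩ Freya ∩ Rania ∩ Gita ∩ Zara: 12:15–12:30.
Wei ∩ Freya ∩ Rania ∩ Gita ∩ Zara ∩ Sven: (none).
Windows ≥ 15 min: (none).

none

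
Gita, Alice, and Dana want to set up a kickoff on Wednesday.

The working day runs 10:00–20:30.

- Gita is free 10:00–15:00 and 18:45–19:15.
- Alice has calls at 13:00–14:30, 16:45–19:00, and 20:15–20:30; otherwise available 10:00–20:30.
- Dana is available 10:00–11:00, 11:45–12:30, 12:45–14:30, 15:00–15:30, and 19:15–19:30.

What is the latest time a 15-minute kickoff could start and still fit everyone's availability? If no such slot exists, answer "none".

12:45

Alice free within 10:00–20:30: 10:00–13:00, 14:30–16:45, 19:00–20:15.
Gita ∩ Alice: 10:00–13:00, 14:30–15:00, 19:00–19:15.
Gita ∩ Alice ∩ Dana: 10:00–11:00, 11:45–12:30, 12:45–13:00.
Windows ≥ 15 min: 10:00–11:00, 11:45–12:30, 12:45–13:00.
Latest start in the last window 12:45–13:00 is 13:00 − 15 min = 12:45.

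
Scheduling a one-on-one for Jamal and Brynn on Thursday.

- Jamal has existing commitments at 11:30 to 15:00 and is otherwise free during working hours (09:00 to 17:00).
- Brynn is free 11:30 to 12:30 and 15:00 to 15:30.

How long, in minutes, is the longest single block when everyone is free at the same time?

30 minutes

Jamal free within 09:00–17:00: 09:00–11:30, 15:00–17:00.
Jamal ∩ Brynn: 15:00–15:30.
Single common window of 30 minutes.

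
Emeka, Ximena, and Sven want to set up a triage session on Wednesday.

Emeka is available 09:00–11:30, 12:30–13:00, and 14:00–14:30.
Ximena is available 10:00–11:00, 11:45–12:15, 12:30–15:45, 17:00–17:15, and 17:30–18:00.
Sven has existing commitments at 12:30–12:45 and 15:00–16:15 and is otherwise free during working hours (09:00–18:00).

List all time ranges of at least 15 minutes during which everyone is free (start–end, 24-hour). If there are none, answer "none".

10:00–11:00, 12:45–13:00, 14:00–14:30

Sven free within 09:00–18:00: 09:00–12:30, 12:45–15:00, 16:15–18:00.
Emeka ∩ Ximena: 10:00–11:00, 12:30–13:00, 14:00–14:30.
Emeka ∩ Ximena ∩ Sven: 10:00–11:00, 12:45–13:00, 14:00–14:30.
Windows ≥ 15 min: 10:00–11:00, 12:45–13:00, 14:00–14:30.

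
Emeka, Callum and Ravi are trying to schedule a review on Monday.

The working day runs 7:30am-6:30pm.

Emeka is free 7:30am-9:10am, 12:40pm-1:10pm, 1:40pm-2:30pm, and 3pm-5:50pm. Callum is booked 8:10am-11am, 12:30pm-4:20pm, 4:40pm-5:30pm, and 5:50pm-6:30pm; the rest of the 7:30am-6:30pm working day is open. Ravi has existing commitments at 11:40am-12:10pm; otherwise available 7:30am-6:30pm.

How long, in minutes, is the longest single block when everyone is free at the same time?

Callum free within 07:30–18:30: 07:30–08:10, 11:00–12:30, 16:20–16:40, 17:30–17:50.
Ravi free within 07:30–18:30: 07:30–11:40, 12:10–18:30.
Emeka ∩ Callum: 07:30–08:10, 16:20–16:40, 17:30–17:50.
Emeka ∩ Callum ∩ Ravi: 07:30–08:10, 16:20–16:40, 17:30–17:50.
Common window lengths: 40, 20, 20 min; longest is 40.

40 minutes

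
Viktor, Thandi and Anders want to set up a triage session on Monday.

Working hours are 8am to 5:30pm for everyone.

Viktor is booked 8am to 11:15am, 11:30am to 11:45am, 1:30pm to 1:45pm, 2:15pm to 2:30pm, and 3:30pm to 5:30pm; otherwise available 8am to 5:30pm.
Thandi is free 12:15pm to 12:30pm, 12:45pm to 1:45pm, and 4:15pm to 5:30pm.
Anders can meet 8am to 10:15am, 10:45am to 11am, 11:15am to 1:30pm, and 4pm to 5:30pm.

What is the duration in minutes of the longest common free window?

Viktor free within 08:00–17:30: 11:15–11:30, 11:45–13:30, 13:45–14:15, 14:30–15:30.
Viktor ∩ Thandi: 12:15–12:30, 12:45–13:30.
Viktor ∩ Thandi ∩ Anders: 12:15–12:30, 12:45–13:30.
Common window lengths: 15, 45 min; longest is 45.

45 minutes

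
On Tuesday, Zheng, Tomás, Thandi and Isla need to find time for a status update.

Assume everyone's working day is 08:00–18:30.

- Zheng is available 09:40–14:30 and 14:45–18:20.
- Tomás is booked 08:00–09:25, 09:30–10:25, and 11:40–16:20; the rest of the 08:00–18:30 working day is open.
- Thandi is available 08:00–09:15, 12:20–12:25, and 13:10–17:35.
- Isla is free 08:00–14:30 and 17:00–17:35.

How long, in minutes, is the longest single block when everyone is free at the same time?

35 minutes

Tomás free within 08:00–18:30: 09:25–09:30, 10:25–11:40, 16:20–18:30.
Zheng ∩ Tomás: 10:25–11:40, 16:20–18:20.
Zheng ∩ Tomás ∩ Thandi: 16:20–17:35.
Zheng ∩ Tomás ∩ Thandi ∩ Isla: 17:00–17:35.
Single common window of 35 minutes.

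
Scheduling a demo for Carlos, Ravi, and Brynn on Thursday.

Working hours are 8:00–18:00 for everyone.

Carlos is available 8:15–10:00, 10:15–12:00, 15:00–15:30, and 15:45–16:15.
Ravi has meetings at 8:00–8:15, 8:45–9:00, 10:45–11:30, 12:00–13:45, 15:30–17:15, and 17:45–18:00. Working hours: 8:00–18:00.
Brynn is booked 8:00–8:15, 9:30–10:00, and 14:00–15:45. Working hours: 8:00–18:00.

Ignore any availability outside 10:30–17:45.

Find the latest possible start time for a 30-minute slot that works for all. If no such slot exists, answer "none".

Ravi free within 08:00–18:00: 08:15–08:45, 09:00–10:45, 11:30–12:00, 13:45–15:30, 17:15–17:45.
Brynn free within 08:00–18:00: 08:15–09:30, 10:00–14:00, 15:45–18:00.
Carlos ∩ Ravi: 08:15–08:45, 09:00–10:00, 10:15–10:45, 11:30–12:00, 15:00–15:30.
Carlos ∩ Ravi ∩ Brynn: 08:15–08:45, 09:00–09:30, 10:15–10:45, 11:30–12:00.
Restricted to 10:30–17:45: 10:30–10:45, 11:30–12:00.
Windows ≥ 30 min: 11:30–12:00.
Latest start in the last window 11:30–12:00 is 12:00 − 30 min = 11:30.

11:30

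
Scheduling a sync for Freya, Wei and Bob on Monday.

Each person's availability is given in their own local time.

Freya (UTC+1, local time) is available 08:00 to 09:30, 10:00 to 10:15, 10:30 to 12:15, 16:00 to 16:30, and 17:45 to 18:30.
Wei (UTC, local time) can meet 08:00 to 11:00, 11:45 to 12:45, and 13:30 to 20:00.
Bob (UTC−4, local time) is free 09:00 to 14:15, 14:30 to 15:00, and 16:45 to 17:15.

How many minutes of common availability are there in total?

75 minutes

Freya → UTC: 07:00–08:30, 09:00–09:15, 09:30–11:15, 15:00–15:30, 16:45–17:30.
Wei → UTC: 08:00–11:00, 11:45–12:45, 13:30–20:00.
Bob → UTC: 13:00–18:15, 18:30–19:00, 20:45–21:15.
Freya ∩ Wei: 08:00–08:30, 09:00–09:15, 09:30–11:00, 15:00–15:30, 16:45–17:30.
Freya ∩ Wei ∩ Bob: 15:00–15:30, 16:45–17:30.
Total common minutes: 30 + 45 = 75.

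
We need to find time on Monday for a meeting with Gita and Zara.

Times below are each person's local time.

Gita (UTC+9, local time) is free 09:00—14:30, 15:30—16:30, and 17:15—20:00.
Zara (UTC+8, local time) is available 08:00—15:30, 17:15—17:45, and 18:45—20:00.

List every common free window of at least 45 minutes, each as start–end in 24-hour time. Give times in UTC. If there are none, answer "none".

00:00–05:30, 06:30–07:30

Gita → UTC: 00:00–05:30, 06:30–07:30, 08:15–11:00.
Zara → UTC: 00:00–07:30, 09:15–09:45, 10:45–12:00.
Gita ∩ Zara: 00:00–05:30, 06:30–07:30, 09:15–09:45, 10:45–11:00.
Windows ≥ 45 min: 00:00–05:30, 06:30–07:30.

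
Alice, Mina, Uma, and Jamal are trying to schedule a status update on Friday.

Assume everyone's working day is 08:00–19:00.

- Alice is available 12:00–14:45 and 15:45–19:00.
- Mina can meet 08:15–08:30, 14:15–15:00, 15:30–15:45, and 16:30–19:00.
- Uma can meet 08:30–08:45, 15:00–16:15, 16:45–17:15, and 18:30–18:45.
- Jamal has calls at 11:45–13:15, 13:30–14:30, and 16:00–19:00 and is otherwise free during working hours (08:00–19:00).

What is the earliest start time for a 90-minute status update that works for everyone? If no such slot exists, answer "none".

none

Jamal free within 08:00–19:00: 08:00–11:45, 13:15–13:30, 14:30–16:00.
Alice ∩ Mina: 14:15–14:45, 16:30–19:00.
Alice ∩ Mina ∩ Uma: 16:45–17:15, 18:30–18:45.
Alice ∩ Mina ∩ Uma ∩ Jamal: (none).
Windows ≥ 90 min: (none).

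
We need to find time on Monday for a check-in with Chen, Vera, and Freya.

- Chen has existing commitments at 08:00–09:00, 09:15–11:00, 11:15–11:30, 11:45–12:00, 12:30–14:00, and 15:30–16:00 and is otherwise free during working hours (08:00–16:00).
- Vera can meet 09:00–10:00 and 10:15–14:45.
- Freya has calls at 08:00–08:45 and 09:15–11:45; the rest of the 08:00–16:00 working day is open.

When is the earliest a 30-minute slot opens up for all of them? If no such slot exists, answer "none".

Chen free within 08:00–16:00: 09:00–09:15, 11:00–11:15, 11:30–11:45, 12:00–12:30, 14:00–15:30.
Freya free within 08:00–16:00: 08:45–09:15, 11:45–16:00.
Chen ∩ Vera: 09:00–09:15, 11:00–11:15, 11:30–11:45, 12:00–12:30, 14:00–14:45.
Chen ∩ Vera ∩ Freya: 09:00–09:15, 12:00–12:30, 14:00–14:45.
Windows ≥ 30 min: 12:00–12:30, 14:00–14:45.
Earliest such window starts at 12:00.

12:00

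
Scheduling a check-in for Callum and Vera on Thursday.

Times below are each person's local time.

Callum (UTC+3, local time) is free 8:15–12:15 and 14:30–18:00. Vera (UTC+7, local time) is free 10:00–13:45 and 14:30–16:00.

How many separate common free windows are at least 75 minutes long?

2

Callum → UTC: 05:15–09:15, 11:30–15:00.
Vera → UTC: 03:00–06:45, 07:30–09:00.
Callum ∩ Vera: 05:15–06:45, 07:30–09:00.
Windows ≥ 75 min: 05:15–06:45, 07:30–09:00.
That's 2 windows.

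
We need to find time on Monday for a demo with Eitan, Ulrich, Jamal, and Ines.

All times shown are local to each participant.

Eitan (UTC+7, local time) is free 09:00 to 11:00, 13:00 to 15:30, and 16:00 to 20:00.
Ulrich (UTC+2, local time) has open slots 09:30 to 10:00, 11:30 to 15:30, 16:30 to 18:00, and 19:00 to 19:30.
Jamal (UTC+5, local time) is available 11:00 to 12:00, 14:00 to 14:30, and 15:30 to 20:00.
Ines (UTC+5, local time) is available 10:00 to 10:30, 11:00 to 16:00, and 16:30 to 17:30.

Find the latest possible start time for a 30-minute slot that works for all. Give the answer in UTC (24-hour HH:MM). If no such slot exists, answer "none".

12:00

Eitan → UTC: 02:00–04:00, 06:00–08:30, 09:00–13:00.
Ulrich → UTC: 07:30–08:00, 09:30–13:30, 14:30–16:00, 17:00–17:30.
Jamal → UTC: 06:00–07:00, 09:00–09:30, 10:30–15:00.
Ines → UTC: 05:00–05:30, 06:00–11:00, 11:30–12:30.
Eitan ∩ Ulrich: 07:30–08:00, 09:30–13:00.
Eitan ∩ Ulrich ∩ Jamal: 10:30–13:00.
Eitan ∩ Ulrich ∩ Jamal ∩ Ines: 10:30–11:00, 11:30–12:30.
Windows ≥ 30 min: 10:30–11:00, 11:30–12:30.
Latest start in the last window 11:30–12:30 is 12:30 − 30 min = 12:00.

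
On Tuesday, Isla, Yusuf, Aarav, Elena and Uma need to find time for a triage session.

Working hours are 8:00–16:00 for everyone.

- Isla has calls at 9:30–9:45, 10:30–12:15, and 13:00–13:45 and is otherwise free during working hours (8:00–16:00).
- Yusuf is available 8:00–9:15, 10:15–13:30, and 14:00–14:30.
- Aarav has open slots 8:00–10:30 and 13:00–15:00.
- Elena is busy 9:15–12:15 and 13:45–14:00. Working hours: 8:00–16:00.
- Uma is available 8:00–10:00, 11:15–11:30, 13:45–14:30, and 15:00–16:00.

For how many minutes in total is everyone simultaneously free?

Isla free within 08:00–16:00: 08:00–09:30, 09:45–10:30, 12:15–13:00, 13:45–16:00.
Elena free within 08:00–16:00: 08:00–09:15, 12:15–13:45, 14:00–16:00.
Isla ∩ Yusuf: 08:00–09:15, 10:15–10:30, 12:15–13:00, 14:00–14:30.
Isla ∩ Yusuf ∩ Aarav: 08:00–09:15, 10:15–10:30, 14:00–14:30.
Isla ∩ Yusuf ∩ Aarav ∩ Elena: 08:00–09:15, 14:00–14:30.
Isla ∩ Yusuf ∩ Aarav ∩ Elena ∩ Uma: 08:00–09:15, 14:00–14:30.
Total common minutes: 75 + 30 = 105.

105 minutes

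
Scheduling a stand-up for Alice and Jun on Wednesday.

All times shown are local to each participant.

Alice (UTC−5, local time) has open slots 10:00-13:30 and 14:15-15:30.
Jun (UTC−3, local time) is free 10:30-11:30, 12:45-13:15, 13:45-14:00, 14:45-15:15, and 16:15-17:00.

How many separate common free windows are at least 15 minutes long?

Alice → UTC: 15:00–18:30, 19:15–20:30.
Jun → UTC: 13:30–14:30, 15:45–16:15, 16:45–17:00, 17:45–18:15, 19:15–20:00.
Alice ∩ Jun: 15:45–16:15, 16:45–17:00, 17:45–18:15, 19:15–20:00.
Windows ≥ 15 min: 15:45–16:15, 16:45–17:00, 17:45–18:15, 19:15–20:00.
That's 4 windows.

4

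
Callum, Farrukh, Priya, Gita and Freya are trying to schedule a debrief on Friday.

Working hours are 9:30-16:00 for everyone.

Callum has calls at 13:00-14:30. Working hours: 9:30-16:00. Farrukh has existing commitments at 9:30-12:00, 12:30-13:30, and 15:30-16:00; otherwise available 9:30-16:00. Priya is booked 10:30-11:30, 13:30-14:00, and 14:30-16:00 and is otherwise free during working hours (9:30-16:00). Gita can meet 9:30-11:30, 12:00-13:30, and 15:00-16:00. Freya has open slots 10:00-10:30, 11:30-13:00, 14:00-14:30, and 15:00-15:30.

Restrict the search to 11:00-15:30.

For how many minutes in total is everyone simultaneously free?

Callum free within 09:30–16:00: 09:30–13:00, 14:30–16:00.
Farrukh free within 09:30–16:00: 12:00–12:30, 13:30–15:30.
Priya free within 09:30–16:00: 09:30–10:30, 11:30–13:30, 14:00–14:30.
Callum ∩ Farrukh: 12:00–12:30, 14:30–15:30.
Callum ∩ Farrukh ∩ Priya: 12:00–12:30.
Callum ∩ Farrukh ∩ Priya ∩ Gita: 12:00–12:30.
Callum ∩ Farrukh ∩ Priya ∩ Gita ∩ Freya: 12:00–12:30.
Restricted to 11:00–15:30: 12:00–12:30.
Total common minutes: 30.

30 minutes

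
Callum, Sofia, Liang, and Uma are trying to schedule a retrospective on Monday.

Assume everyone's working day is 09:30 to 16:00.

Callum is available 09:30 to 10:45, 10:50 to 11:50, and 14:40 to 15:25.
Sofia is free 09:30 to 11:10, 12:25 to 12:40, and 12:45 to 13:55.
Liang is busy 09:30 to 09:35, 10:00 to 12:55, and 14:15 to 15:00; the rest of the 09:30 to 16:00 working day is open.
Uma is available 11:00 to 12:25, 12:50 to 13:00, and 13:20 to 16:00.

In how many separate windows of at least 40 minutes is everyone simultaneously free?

Liang free within 09:30–16:00: 09:35–10:00, 12:55–14:15, 15:00–16:00.
Callum ∩ Sofia: 09:30–10:45, 10:50–11:10.
Callum ∩ Sofia ∩ Liang: 09:35–10:00.
Callum ∩ Sofia ∩ Liang ∩ Uma: (none).
Windows ≥ 40 min: (none).
That's 0 windows.

0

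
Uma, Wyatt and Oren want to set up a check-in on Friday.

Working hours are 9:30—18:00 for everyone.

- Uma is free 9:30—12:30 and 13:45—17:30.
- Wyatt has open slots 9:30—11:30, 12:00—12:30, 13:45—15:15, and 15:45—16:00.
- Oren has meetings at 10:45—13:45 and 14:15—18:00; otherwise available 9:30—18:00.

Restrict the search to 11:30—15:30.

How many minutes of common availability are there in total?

30 minutes

Oren free within 09:30–18:00: 09:30–10:45, 13:45–14:15.
Uma ∩ Wyatt: 09:30–11:30, 12:00–12:30, 13:45–15:15, 15:45–16:00.
Uma ∩ Wyatt ∩ Oren: 09:30–10:45, 13:45–14:15.
Restricted to 11:30–15:30: 13:45–14:15.
Total common minutes: 30.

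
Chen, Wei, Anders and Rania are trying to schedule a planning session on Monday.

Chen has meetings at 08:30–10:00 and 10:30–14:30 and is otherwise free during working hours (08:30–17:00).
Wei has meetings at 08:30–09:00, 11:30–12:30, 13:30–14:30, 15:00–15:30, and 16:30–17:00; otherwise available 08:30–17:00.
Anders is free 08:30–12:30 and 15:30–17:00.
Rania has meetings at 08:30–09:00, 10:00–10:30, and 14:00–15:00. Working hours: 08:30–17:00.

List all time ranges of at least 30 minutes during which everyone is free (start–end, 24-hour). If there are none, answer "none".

15:30–16:30

Chen free within 08:30–17:00: 10:00–10:30, 14:30–17:00.
Wei free within 08:30–17:00: 09:00–11:30, 12:30–13:30, 14:30–15:00, 15:30–16:30.
Rania free within 08:30–17:00: 09:00–10:00, 10:30–14:00, 15:00–17:00.
Chen ∩ Wei: 10:00–10:30, 14:30–15:00, 15:30–16:30.
Chen ∩ Wei ∩ Anders: 10:00–10:30, 15:30–16:30.
Chen ∩ Wei ∩ Anders ∩ Rania: 15:30–16:30.
Windows ≥ 30 min: 15:30–16:30.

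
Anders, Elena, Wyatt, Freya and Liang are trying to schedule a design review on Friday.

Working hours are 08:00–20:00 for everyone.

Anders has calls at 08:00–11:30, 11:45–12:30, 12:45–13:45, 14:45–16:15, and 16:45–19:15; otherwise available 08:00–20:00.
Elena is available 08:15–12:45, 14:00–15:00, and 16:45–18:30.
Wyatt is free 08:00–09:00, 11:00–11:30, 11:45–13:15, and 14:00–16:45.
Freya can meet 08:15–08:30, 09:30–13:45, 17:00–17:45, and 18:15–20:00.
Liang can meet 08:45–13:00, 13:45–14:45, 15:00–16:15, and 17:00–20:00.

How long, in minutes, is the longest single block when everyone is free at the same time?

15 minutes

Anders free within 08:00–20:00: 11:30–11:45, 12:30–12:45, 13:45–14:45, 16:15–16:45, 19:15–20:00.
Anders ∩ Elena: 11:30–11:45, 12:30–12:45, 14:00–14:45.
Anders ∩ Elena ∩ Wyatt: 12:30–12:45, 14:00–14:45.
Anders ∩ Elena ∩ Wyatt ∩ Freya: 12:30–12:45.
Anders ∩ Elena ∩ Wyatt ∩ Freya ∩ Liang: 12:30–12:45.
Single common window of 15 minutes.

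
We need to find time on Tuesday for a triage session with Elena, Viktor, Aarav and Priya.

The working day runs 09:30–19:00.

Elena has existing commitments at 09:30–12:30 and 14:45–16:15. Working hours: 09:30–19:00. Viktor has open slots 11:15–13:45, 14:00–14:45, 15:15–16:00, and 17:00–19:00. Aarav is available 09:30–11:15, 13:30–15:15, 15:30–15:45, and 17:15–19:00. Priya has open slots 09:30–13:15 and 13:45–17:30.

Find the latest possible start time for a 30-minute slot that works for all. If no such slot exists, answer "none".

14:15

Elena free within 09:30–19:00: 12:30–14:45, 16:15–19:00.
Elena ∩ Viktor: 12:30–13:45, 14:00–14:45, 17:00–19:00.
Elena ∩ Viktor ∩ Aarav: 13:30–13:45, 14:00–14:45, 17:15–19:00.
Elena ∩ Viktor ∩ Aarav ∩ Priya: 14:00–14:45, 17:15–17:30.
Windows ≥ 30 min: 14:00–14:45.
Latest start in the last window 14:00–14:45 is 14:45 − 30 min = 14:15.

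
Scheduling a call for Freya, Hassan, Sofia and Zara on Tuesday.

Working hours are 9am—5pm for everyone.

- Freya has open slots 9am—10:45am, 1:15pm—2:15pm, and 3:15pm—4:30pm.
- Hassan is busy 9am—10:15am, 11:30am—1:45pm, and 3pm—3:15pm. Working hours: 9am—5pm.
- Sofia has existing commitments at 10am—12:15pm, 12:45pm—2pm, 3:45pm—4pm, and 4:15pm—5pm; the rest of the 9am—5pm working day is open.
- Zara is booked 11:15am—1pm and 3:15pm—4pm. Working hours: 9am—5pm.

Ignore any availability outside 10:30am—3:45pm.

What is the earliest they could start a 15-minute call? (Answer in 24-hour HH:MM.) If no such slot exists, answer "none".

Hassan free within 09:00–17:00: 10:15–11:30, 13:45–15:00, 15:15–17:00.
Sofia free within 09:00–17:00: 09:00–10:00, 12:15–12:45, 14:00–15:45, 16:00–16:15.
Zara free within 09:00–17:00: 09:00–11:15, 13:00–15:15, 16:00–17:00.
Freya ∩ Hassan: 10:15–10:45, 13:45–14:15, 15:15–16:30.
Freya ∩ Hassan ∩ Sofia: 14:00–14:15, 15:15–15:45, 16:00–16:15.
Freya ∩ Hassan ∩ Sofia ∩ Zara: 14:00–14:15, 16:00–16:15.
Restricted to 10:30–15:45: 14:00–14:15.
Windows ≥ 15 min: 14:00–14:15.
Earliest such window starts at 14:00.

14:00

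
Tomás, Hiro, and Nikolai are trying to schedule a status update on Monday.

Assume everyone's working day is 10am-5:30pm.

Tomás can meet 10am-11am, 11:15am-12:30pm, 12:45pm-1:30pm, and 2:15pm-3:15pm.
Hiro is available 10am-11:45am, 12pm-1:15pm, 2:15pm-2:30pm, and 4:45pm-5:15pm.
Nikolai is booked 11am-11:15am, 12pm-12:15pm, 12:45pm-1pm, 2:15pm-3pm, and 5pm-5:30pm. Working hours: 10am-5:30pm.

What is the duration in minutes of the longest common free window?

60 minutes

Nikolai free within 10:00–17:30: 10:00–11:00, 11:15–12:00, 12:15–12:45, 13:00–14:15, 15:00–17:00.
Tomás ∩ Hiro: 10:00–11:00, 11:15–11:45, 12:00–12:30, 12:45–13:15, 14:15–14:30.
Tomás ∩ Hiro ∩ Nikolai: 10:00–11:00, 11:15–11:45, 12:15–12:30, 13:00–13:15.
Common window lengths: 60, 30, 15, 15 min; longest is 60.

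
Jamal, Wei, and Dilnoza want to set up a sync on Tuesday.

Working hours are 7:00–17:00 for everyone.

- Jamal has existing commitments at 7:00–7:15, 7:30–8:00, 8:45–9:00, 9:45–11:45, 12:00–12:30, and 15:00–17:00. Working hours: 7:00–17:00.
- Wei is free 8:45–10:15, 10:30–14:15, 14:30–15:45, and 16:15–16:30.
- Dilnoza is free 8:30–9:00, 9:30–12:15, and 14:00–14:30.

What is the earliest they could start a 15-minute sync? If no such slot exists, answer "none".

09:30

Jamal free within 07:00–17:00: 07:15–07:30, 08:00–08:45, 09:00–09:45, 11:45–12:00, 12:30–15:00.
Jamal ∩ Wei: 09:00–09:45, 11:45–12:00, 12:30–14:15, 14:30–15:00.
Jamal ∩ Wei ∩ Dilnoza: 09:30–09:45, 11:45–12:00, 14:00–14:15.
Windows ≥ 15 min: 09:30–09:45, 11:45–12:00, 14:00–14:15.
Earliest such window starts at 09:30.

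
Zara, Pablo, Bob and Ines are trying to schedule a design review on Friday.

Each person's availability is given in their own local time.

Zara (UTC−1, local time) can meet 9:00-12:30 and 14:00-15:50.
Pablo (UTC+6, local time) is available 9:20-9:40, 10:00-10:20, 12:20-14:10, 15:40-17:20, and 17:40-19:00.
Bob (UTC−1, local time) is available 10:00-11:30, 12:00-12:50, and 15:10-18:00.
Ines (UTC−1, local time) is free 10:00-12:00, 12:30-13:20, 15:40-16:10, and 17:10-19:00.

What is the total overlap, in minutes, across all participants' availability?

Zara → UTC: 10:00–13:30, 15:00–16:50.
Pablo → UTC: 03:20–03:40, 04:00–04:20, 06:20–08:10, 09:40–11:20, 11:40–13:00.
Bob → UTC: 11:00–12:30, 13:00–13:50, 16:10–19:00.
Ines → UTC: 11:00–13:00, 13:30–14:20, 16:40–17:10, 18:10–20:00.
Zara ∩ Pablo: 10:00–11:20, 11:40–13:00.
Zara ∩ Pablo ∩ Bob: 11:00–11:20, 11:40–12:30.
Zara ∩ Pablo ∩ Bob ∩ Ines: 11:00–11:20, 11:40–12:30.
Total common minutes: 20 + 50 = 70.

70 minutes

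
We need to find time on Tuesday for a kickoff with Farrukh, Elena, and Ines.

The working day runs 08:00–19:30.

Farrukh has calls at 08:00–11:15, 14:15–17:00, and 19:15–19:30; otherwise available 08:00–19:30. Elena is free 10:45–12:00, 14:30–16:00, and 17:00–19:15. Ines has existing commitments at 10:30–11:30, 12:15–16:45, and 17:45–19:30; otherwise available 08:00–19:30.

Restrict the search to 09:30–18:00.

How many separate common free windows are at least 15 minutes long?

2

Farrukh free within 08:00–19:30: 11:15–14:15, 17:00–19:15.
Ines free within 08:00–19:30: 08:00–10:30, 11:30–12:15, 16:45–17:45.
Farrukh ∩ Elena: 11:15–12:00, 17:00–19:15.
Farrukh ∩ Elena ∩ Ines: 11:30–12:00, 17:00–17:45.
Restricted to 09:30–18:00: 11:30–12:00, 17:00–17:45.
Windows ≥ 15 min: 11:30–12:00, 17:00–17:45.
That's 2 windows.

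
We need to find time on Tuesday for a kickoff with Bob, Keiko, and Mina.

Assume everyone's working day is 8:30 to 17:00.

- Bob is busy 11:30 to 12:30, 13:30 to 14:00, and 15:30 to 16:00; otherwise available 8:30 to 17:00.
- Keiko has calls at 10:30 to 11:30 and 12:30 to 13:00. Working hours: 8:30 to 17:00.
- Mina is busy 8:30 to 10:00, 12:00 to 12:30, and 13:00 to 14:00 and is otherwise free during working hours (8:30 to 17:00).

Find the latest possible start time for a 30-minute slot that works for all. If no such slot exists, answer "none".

Bob free within 08:30–17:00: 08:30–11:30, 12:30–13:30, 14:00–15:30, 16:00–17:00.
Keiko free within 08:30–17:00: 08:30–10:30, 11:30–12:30, 13:00–17:00.
Mina free within 08:30–17:00: 10:00–12:00, 12:30–13:00, 14:00–17:00.
Bob ∩ Keiko: 08:30–10:30, 13:00–13:30, 14:00–15:30, 16:00–17:00.
Bob ∩ Keiko ∩ Mina: 10:00–10:30, 14:00–15:30, 16:00–17:00.
Windows ≥ 30 min: 10:00–10:30, 14:00–15:30, 16:00–17:00.
Latest start in the last window 16:00–17:00 is 17:00 − 30 min = 16:30.

16:30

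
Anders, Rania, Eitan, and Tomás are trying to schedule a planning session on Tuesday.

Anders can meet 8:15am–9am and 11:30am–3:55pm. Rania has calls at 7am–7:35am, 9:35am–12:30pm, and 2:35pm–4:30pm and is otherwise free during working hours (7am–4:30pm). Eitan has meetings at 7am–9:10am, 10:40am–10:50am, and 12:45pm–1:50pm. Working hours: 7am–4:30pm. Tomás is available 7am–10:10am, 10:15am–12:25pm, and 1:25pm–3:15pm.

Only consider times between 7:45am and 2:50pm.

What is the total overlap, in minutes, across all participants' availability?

45 minutes

Rania free within 07:00–16:30: 07:35–09:35, 12:30–14:35.
Eitan free within 07:00–16:30: 09:10–10:40, 10:50–12:45, 13:50–16:30.
Anders ∩ Rania: 08:15–09:00, 12:30–14:35.
Anders ∩ Rania ∩ Eitan: 12:30–12:45, 13:50–14:35.
Anders ∩ Rania ∩ Eitan ∩ Tomás: 13:50–14:35.
Restricted to 07:45–14:50: 13:50–14:35.
Total common minutes: 45.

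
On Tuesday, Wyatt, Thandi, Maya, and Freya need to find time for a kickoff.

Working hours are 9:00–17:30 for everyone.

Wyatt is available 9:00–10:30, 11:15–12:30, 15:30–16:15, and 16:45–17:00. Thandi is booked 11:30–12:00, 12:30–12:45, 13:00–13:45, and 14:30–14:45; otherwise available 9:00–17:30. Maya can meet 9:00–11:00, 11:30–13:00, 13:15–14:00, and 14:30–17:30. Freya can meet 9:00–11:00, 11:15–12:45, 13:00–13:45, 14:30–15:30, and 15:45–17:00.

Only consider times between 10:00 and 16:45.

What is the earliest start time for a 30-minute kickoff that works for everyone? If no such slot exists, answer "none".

Thandi free within 09:00–17:30: 09:00–11:30, 12:00–12:30, 12:45–13:00, 13:45–14:30, 14:45–17:30.
Wyatt ∩ Thandi: 09:00–10:30, 11:15–11:30, 12:00–12:30, 15:30–16:15, 16:45–17:00.
Wyatt ∩ Thandi ∩ Maya: 09:00–10:30, 12:00–12:30, 15:30–16:15, 16:45–17:00.
Wyatt ∩ Thandi ∩ Maya ∩ Freya: 09:00–10:30, 12:00–12:30, 15:45–16:15, 16:45–17:00.
Restricted to 10:00–16:45: 10:00–10:30, 12:00–12:30, 15:45–16:15.
Windows ≥ 30 min: 10:00–10:30, 12:00–12:30, 15:45–16:15.
Earliest such window starts at 10:00.

10:00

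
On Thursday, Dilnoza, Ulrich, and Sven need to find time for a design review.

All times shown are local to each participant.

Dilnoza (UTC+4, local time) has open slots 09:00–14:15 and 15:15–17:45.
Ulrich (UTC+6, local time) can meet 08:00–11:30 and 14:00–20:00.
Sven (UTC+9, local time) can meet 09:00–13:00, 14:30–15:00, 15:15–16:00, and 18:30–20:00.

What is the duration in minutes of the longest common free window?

45 minutes

Dilnoza → UTC: 05:00–10:15, 11:15–13:45.
Ulrich → UTC: 02:00–05:30, 08:00–14:00.
Sven → UTC: 00:00–04:00, 05:30–06:00, 06:15–07:00, 09:30–11:00.
Dilnoza ∩ Ulrich: 05:00–05:30, 08:00–10:15, 11:15–13:45.
Dilnoza ∩ Ulrich ∩ Sven: 09:30–10:15.
Single common window of 45 minutes.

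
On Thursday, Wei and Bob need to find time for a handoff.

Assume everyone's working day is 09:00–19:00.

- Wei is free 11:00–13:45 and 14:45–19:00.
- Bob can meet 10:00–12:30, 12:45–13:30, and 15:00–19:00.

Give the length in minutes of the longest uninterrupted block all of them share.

Wei ∩ Bob: 11:00–12:30, 12:45–13:30, 15:00–19:00.
Common window lengths: 90, 45, 240 min; longest is 240.

240 minutes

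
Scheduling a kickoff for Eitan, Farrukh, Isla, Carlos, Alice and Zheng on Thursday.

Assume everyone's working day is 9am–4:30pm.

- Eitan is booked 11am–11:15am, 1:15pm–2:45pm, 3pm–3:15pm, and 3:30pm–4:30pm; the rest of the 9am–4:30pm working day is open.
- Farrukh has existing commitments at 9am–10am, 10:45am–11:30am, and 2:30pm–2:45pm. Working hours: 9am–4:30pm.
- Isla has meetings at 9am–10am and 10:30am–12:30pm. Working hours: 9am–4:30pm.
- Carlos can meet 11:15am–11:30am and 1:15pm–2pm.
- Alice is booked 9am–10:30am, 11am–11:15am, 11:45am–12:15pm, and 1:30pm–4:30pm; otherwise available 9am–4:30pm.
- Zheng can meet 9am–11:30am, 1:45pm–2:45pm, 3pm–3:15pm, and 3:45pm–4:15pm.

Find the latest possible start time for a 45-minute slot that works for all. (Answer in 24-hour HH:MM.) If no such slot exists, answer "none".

Eitan free within 09:00–16:30: 09:00–11:00, 11:15–13:15, 14:45–15:00, 15:15–15:30.
Farrukh free within 09:00–16:30: 10:00–10:45, 11:30–14:30, 14:45–16:30.
Isla free within 09:00–16:30: 10:00–10:30, 12:30–16:30.
Alice free within 09:00–16:30: 10:30–11:00, 11:15–11:45, 12:15–13:30.
Eitan ∩ Farrukh: 10:00–10:45, 11:30–13:15, 14:45–15:00, 15:15–15:30.
Eitan ∩ Farrukh ∩ Isla: 10:00–10:30, 12:30–13:15, 14:45–15:00, 15:15–15:30.
Eitan ∩ Farrukh ∩ Isla ∩ Carlos: (none).
Eitan ∩ Farrukh ∩ Isla ∩ Carlos ∩ Alice: (none).
Eitan ∩ Farrukh ∩ Isla ∩ Carlos ∩ Alice ∩ Zheng: (none).
Windows ≥ 45 min: (none).

none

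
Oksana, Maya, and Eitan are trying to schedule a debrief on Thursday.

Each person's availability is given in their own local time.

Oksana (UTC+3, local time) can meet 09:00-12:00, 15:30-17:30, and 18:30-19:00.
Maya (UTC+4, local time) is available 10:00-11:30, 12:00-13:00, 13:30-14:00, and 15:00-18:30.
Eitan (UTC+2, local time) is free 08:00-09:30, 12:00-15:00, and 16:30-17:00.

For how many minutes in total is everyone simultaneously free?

Oksana → UTC: 06:00–09:00, 12:30–14:30, 15:30–16:00.
Maya → UTC: 06:00–07:30, 08:00–09:00, 09:30–10:00, 11:00–14:30.
Eitan → UTC: 06:00–07:30, 10:00–13:00, 14:30–15:00.
Oksana ∩ Maya: 06:00–07:30, 08:00–09:00, 12:30–14:30.
Oksana ∩ Maya ∩ Eitan: 06:00–07:30, 12:30–13:00.
Total common minutes: 90 + 30 = 120.

120 minutes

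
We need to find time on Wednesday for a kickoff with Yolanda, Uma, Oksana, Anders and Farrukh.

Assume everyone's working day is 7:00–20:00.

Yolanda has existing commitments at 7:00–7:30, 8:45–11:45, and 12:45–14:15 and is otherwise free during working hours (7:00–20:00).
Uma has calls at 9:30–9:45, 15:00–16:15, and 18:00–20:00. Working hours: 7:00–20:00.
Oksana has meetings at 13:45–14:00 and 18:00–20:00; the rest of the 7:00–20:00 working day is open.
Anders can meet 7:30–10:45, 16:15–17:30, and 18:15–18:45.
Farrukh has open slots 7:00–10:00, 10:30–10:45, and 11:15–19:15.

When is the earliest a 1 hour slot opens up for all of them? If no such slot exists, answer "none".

07:30

Yolanda free within 07:00–20:00: 07:30–08:45, 11:45–12:45, 14:15–20:00.
Uma free within 07:00–20:00: 07:00–09:30, 09:45–15:00, 16:15–18:00.
Oksana free within 07:00–20:00: 07:00–13:45, 14:00–18:00.
Yolanda ∩ Uma: 07:30–08:45, 11:45–12:45, 14:15–15:00, 16:15–18:00.
Yolanda ∩ Uma ∩ Oksana: 07:30–08:45, 11:45–12:45, 14:15–15:00, 16:15–18:00.
Yolanda ∩ Uma ∩ Oksana ∩ Anders: 07:30–08:45, 16:15–17:30.
Yolanda ∩ Uma ∩ Oksana ∩ Anders ∩ Farrukh: 07:30–08:45, 16:15–17:30.
Windows ≥ 60 min: 07:30–08:45, 16:15–17:30.
Earliest such window starts at 07:30.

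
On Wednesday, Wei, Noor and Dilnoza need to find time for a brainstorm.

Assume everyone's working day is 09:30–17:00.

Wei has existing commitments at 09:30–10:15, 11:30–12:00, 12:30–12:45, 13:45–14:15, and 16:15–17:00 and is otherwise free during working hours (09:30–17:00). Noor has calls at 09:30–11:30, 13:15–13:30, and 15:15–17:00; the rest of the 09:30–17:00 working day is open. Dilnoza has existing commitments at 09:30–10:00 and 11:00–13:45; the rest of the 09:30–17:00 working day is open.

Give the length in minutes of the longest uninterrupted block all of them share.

Wei free within 09:30–17:00: 10:15–11:30, 12:00–12:30, 12:45–13:45, 14:15–16:15.
Noor free within 09:30–17:00: 11:30–13:15, 13:30–15:15.
Dilnoza free within 09:30–17:00: 10:00–11:00, 13:45–17:00.
Wei ∩ Noor: 12:00–12:30, 12:45–13:15, 13:30–13:45, 14:15–15:15.
Wei ∩ Noor ∩ Dilnoza: 14:15–15:15.
Single common window of 60 minutes.

60 minutes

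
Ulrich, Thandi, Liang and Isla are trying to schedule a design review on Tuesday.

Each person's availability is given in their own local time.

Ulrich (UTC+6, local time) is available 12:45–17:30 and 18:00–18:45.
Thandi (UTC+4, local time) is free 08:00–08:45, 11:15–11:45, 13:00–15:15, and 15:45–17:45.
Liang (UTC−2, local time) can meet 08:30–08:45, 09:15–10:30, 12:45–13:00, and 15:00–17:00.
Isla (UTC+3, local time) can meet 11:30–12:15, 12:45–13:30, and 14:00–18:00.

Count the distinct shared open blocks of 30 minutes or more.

Ulrich → UTC: 06:45–11:30, 12:00–12:45.
Thandi → UTC: 04:00–04:45, 07:15–07:45, 09:00–11:15, 11:45–13:45.
Liang → UTC: 10:30–10:45, 11:15–12:30, 14:45–15:00, 17:00–19:00.
Isla → UTC: 08:30–09:15, 09:45–10:30, 11:00–15:00.
Ulrich ∩ Thandi: 07:15–07:45, 09:00–11:15, 12:00–12:45.
Ulrich ∩ Thandi ∩ Liang: 10:30–10:45, 12:00–12:30.
Ulrich ∩ Thandi ∩ Liang ∩ Isla: 12:00–12:30.
Windows ≥ 30 min: 12:00–12:30.
That's 1 window.

1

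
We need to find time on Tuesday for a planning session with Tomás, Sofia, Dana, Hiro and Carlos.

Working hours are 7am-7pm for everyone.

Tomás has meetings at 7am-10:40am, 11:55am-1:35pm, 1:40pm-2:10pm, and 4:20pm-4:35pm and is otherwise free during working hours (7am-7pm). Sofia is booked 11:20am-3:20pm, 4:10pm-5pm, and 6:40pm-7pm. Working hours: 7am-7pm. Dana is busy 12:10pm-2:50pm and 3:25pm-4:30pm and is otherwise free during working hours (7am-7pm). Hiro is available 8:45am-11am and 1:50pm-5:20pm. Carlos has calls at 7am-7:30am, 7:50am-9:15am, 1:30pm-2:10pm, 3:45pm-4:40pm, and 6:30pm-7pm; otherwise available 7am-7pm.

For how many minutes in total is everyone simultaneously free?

Tomás free within 07:00–19:00: 10:40–11:55, 13:35–13:40, 14:10–16:20, 16:35–19:00.
Sofia free within 07:00–19:00: 07:00–11:20, 15:20–16:10, 17:00–18:40.
Dana free within 07:00–19:00: 07:00–12:10, 14:50–15:25, 16:30–19:00.
Carlos free within 07:00–19:00: 07:30–07:50, 09:15–13:30, 14:10–15:45, 16:40–18:30.
Tomás ∩ Sofia: 10:40–11:20, 15:20–16:10, 17:00–18:40.
Tomás ∩ Sofia ∩ Dana: 10:40–11:20, 15:20–15:25, 17:00–18:40.
Tomás ∩ Sofia ∩ Dana ∩ Hiro: 10:40–11:00, 15:20–15:25, 17:00–17:20.
Tomás ∩ Sofia ∩ Dana ∩ Hiro ∩ Carlos: 10:40–11:00, 15:20–15:25, 17:00–17:20.
Total common minutes: 20 + 5 + 20 = 45.

45 minutes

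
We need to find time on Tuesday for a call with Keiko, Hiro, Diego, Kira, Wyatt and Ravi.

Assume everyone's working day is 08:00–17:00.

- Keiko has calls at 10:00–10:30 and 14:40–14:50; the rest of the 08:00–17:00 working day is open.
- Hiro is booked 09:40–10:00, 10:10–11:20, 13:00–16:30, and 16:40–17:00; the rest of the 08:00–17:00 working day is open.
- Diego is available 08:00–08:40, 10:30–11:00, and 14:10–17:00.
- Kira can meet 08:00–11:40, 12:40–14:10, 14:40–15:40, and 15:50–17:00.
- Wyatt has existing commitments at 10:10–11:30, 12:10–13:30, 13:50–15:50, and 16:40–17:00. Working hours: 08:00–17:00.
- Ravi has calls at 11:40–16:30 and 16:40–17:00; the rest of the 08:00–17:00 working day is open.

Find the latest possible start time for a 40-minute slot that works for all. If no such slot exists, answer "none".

08:00

Keiko free within 08:00–17:00: 08:00–10:00, 10:30–14:40, 14:50–17:00.
Hiro free within 08:00–17:00: 08:00–09:40, 10:00–10:10, 11:20–13:00, 16:30–16:40.
Wyatt free within 08:00–17:00: 08:00–10:10, 11:30–12:10, 13:30–13:50, 15:50–16:40.
Ravi free within 08:00–17:00: 08:00–11:40, 16:30–16:40.
Keiko ∩ Hiro: 08:00–09:40, 11:20–13:00, 16:30–16:40.
Keiko ∩ Hiro ∩ Diego: 08:00–08:40, 16:30–16:40.
Keiko ∩ Hiro ∩ Diego ∩ Kira: 08:00–08:40, 16:30–16:40.
Keiko ∩ Hiro ∩ Diego ∩ Kira ∩ Wyatt: 08:00–08:40, 16:30–16:40.
Keiko ∩ Hiro ∩ Diego ∩ Kira ∩ Wyatt ∩ Ravi: 08:00–08:40, 16:30–16:40.
Windows ≥ 40 min: 08:00–08:40.
Latest start in the last window 08:00–08:40 is 08:40 − 40 min = 08:00.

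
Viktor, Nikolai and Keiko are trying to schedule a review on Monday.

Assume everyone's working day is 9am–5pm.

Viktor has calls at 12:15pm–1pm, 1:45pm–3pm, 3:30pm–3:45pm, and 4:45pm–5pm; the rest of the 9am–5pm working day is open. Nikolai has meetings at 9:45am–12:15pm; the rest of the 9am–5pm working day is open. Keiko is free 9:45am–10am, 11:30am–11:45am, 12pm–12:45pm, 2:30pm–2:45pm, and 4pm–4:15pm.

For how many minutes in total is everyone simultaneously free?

15 minutes

Viktor free within 09:00–17:00: 09:00–12:15, 13:00–13:45, 15:00–15:30, 15:45–16:45.
Nikolai free within 09:00–17:00: 09:00–09:45, 12:15–17:00.
Viktor ∩ Nikolai: 09:00–09:45, 13:00–13:45, 15:00–15:30, 15:45–16:45.
Viktor ∩ Nikolai ∩ Keiko: 16:00–16:15.
Total common minutes: 15.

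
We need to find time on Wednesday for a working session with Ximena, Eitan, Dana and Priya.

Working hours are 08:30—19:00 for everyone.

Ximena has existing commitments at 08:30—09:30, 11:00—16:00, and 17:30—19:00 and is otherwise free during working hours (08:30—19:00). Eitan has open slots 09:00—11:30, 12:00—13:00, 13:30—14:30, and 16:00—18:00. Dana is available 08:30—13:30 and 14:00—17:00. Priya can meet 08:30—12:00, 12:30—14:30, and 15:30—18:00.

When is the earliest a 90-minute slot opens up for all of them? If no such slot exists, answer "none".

09:30

Ximena free within 08:30–19:00: 09:30–11:00, 16:00–17:30.
Ximena ∩ Eitan: 09:30–11:00, 16:00–17:30.
Ximena ∩ Eitan ∩ Dana: 09:30–11:00, 16:00–17:00.
Ximena ∩ Eitan ∩ Dana ∩ Priya: 09:30–11:00, 16:00–17:00.
Windows ≥ 90 min: 09:30–11:00.
Earliest such window starts at 09:30.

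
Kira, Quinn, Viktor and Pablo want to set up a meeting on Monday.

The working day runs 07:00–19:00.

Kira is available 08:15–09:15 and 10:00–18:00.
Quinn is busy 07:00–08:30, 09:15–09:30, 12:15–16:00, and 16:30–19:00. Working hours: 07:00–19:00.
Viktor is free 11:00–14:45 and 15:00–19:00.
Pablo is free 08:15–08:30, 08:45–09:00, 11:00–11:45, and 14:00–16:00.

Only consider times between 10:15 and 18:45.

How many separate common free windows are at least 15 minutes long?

Quinn free within 07:00–19:00: 08:30–09:15, 09:30–12:15, 16:00–16:30.
Kira ∩ Quinn: 08:30–09:15, 10:00–12:15, 16:00–16:30.
Kira ∩ Quinn ∩ Viktor: 11:00–12:15, 16:00–16:30.
Kira ∩ Quinn ∩ Viktor ∩ Pablo: 11:00–11:45.
Restricted to 10:15–18:45: 11:00–11:45.
Windows ≥ 15 min: 11:00–11:45.
That's 1 window.

1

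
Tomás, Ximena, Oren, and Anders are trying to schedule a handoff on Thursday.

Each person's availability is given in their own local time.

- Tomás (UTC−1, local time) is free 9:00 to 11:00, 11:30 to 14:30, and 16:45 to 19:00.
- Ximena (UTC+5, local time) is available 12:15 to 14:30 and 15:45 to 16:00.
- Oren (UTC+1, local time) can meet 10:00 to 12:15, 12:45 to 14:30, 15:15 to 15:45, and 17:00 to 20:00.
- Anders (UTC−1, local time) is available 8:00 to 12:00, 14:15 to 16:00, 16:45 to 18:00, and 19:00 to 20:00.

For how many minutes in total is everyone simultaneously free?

Tomás → UTC: 10:00–12:00, 12:30–15:30, 17:45–20:00.
Ximena → UTC: 07:15–09:30, 10:45–11:00.
Oren → UTC: 09:00–11:15, 11:45–13:30, 14:15–14:45, 16:00–19:00.
Anders → UTC: 09:00–13:00, 15:15–17:00, 17:45–19:00, 20:00–21:00.
Tomás ∩ Ximena: 10:45–11:00.
Tomás ∩ Ximena ∩ Oren: 10:45–11:00.
Tomás ∩ Ximena ∩ Oren ∩ Anders: 10:45–11:00.
Total common minutes: 15.

15 minutes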